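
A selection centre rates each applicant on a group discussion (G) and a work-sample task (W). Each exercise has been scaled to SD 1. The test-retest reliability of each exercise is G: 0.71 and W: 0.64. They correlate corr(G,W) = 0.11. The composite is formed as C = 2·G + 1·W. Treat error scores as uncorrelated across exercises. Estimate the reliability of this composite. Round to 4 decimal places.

Var(C) = 2² + 1 + 2·[2·0.11] = 5 + 0.44 = 5.44.
With uncorrelated errors the cross-covariances are all true-score covariance, so they carry over unchanged; only the diagonal terms shrink to ρᵢσᵢ².
True-score variance = [2²·0.71 + 0.64] + 0.44 = 3.48 + 0.44 = 3.92.
Reliability = 3.92 / 5.44 = 0.7206.

0.7206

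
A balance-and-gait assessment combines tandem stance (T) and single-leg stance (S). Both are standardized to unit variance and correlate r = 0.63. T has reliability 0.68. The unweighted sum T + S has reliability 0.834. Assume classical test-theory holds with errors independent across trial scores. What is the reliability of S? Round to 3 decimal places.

Var(T+S) = 2 + 2·0.63 = 3.260.
True-score variance = ρ_T + ρ_S + 2·0.63, so 0.834 = (0.68 + ρ_S + 1.26) / 3.260.
ρ_S = 0.834·3.260 − 0.68 − 1.26 = 0.779.

0.779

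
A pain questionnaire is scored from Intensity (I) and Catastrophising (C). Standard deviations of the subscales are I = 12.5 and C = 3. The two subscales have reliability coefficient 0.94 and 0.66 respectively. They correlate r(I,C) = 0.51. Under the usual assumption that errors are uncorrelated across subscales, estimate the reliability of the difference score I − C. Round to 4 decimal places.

0.9021

Var(I−C) = 12.5² + 3² − 2·12.5·3·0.51 = 165.25 − 38.25 = 127.
With uncorrelated errors the cross-covariances are all true-score covariance, so they carry over unchanged; only the diagonal terms shrink to ρᵢσᵢ².
True-score variance = [12.5²·0.94 + 3²·0.66] − 38.25 = 152.815 − 38.25 = 114.565.
Reliability = 114.565 / 127 = 0.9021.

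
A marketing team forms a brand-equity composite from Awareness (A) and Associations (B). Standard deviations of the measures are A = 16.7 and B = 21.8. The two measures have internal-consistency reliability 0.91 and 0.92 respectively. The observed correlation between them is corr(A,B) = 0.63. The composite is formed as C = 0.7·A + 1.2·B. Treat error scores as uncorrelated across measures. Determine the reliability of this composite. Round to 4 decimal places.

0.9444

Var(C) = 0.7²·16.7² + 1.2²·21.8² + 2·[0.84·16.7·21.8·0.63] = 821.002 + 385.321 = 1206.32.
Under uncorrelated errors the observed covariances equal the true-score covariances, so only the own-variance terms attenuate.
True-score variance = [0.7²·16.7²·0.91 + 1.2²·21.8²·0.92] + 385.321 = 753.955 + 385.321 = 1139.28.
Reliability = 1139.28 / 1206.32 = 0.9444.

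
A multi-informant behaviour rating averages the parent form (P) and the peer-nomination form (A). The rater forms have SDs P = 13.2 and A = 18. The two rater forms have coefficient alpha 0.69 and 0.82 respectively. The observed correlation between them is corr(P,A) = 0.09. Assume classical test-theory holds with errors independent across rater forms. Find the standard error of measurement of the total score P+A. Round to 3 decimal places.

10.599

Var(total) = 498.24 + 42.768 = 541.008.
True-score variance = 385.906 + 42.768 = 428.674, so reliability = 0.7924.
Error variance = 541.008 − 428.674 = 112.334; SEM = √112.334 = 10.599.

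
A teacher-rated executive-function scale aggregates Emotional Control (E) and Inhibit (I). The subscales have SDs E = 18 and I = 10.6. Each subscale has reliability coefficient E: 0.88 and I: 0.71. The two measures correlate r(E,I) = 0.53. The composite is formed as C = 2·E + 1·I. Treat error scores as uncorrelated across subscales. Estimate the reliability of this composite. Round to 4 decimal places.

0.8962

Var(C) = 2²·18² + 10.6² + 2·[2·18·10.6·0.53] = 1408.36 + 404.496 = 1812.86.
With uncorrelated errors the cross-covariances are all true-score covariance, so they carry over unchanged; only the diagonal terms shrink to ρᵢσᵢ².
True-score variance = [2²·18²·0.88 + 10.6²·0.71] + 404.496 = 1220.26 + 404.496 = 1624.75.
Reliability = 1624.75 / 1812.86 = 0.8962.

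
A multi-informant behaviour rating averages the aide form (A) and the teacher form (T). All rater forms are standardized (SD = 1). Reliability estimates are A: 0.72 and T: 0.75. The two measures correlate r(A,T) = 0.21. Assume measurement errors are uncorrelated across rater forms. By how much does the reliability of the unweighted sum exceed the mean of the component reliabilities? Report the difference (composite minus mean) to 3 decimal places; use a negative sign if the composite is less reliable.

Var(sum) = 2 + 0.42 = 2.42; true-score variance = 1.47 + 0.42 = 1.89; composite reliability = 0.7810.
Mean component reliability = 0.7350.
Difference = 0.7810 − 0.7350 = 0.046.

0.046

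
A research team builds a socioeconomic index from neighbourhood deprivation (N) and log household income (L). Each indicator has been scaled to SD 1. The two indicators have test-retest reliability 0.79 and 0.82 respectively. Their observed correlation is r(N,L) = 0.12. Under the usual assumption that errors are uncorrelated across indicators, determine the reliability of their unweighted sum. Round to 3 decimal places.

Var(N+L) = 2 + 2·[0.12] = 2 + 0.24 = 2.24.
With uncorrelated errors the cross-covariances are all true-score covariance, so they carry over unchanged; only the diagonal terms shrink to ρᵢσᵢ².
True-score variance = [0.79 + 0.82] + 0.24 = 1.61 + 0.24 = 1.85.
Reliability = 1.85 / 2.24 = 0.826.

0.826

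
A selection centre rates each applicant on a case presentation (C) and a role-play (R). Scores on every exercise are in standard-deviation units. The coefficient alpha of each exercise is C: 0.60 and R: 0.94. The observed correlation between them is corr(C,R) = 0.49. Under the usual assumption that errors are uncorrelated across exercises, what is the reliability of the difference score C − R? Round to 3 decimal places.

0.549

Var(C−R) = 1 + 1 − 2·0.49 = 2 − 0.98 = 1.02.
With uncorrelated errors the cross-covariances are all true-score covariance, so they carry over unchanged; only the diagonal terms shrink to ρᵢσᵢ².
True-score variance = [0.60 + 0.94] − 0.98 = 1.54 − 0.98 = 0.56.
Reliability = 0.56 / 1.02 = 0.549.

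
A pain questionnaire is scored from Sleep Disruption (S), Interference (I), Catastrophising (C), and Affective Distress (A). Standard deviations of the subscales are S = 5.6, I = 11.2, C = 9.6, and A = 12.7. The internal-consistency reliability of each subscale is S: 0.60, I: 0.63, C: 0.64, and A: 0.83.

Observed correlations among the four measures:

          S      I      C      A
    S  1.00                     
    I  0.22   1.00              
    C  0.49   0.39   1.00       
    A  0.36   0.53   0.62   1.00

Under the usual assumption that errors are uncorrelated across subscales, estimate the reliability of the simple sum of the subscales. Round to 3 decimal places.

0.871

Var(S+I+C+A) = 5.6² + 11.2² + 9.6² + 12.7² + 2·[5.6·11.2·0.22 + 5.6·9.6·0.49 + 5.6·12.7·0.36 + 11.2·9.6·0.39 + 11.2·12.7·0.53 + 9.6·12.7·0.62] = 410.25 + 517.309 = 927.559.
Because errors are independent across components, Cov(Tᵢ,Tⱼ) = Cov(Xᵢ,Xⱼ); the off-diagonal part of the true-score variance is the same as above.
True-score variance = [5.6²·0.60 + 11.2²·0.63 + 9.6²·0.64 + 12.7²·0.83] + 517.309 = 290.696 + 517.309 = 808.005.
Reliability = 808.005 / 927.559 = 0.871.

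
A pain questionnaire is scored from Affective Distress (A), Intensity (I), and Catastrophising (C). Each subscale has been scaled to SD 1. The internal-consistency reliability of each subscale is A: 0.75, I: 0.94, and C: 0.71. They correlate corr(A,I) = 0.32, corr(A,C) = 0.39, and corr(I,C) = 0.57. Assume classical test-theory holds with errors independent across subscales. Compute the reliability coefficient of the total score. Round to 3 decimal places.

0.892

Var(A+I+C) = 3 + 2·[0.32 + 0.39 + 0.57] = 3 + 2.56 = 5.56.
Under uncorrelated errors the observed covariances equal the true-score covariances, so only the own-variance terms attenuate.
True-score variance = [0.75 + 0.94 + 0.71] + 2.56 = 2.4 + 2.56 = 4.96.
Reliability = 4.96 / 5.56 = 0.892.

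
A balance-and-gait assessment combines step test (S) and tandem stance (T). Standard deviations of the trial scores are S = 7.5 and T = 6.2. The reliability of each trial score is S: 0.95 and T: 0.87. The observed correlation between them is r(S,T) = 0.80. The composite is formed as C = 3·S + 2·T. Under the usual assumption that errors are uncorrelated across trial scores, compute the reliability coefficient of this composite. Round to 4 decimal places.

0.9591

Var(C) = 3²·7.5² + 2²·6.2² + 2·[6·7.5·6.2·0.80] = 660.01 + 446.4 = 1106.41.
Because errors are independent across components, Cov(Tᵢ,Tⱼ) = Cov(Xᵢ,Xⱼ); the off-diagonal part of the true-score variance is the same as above.
True-score variance = [3²·7.5²·0.95 + 2²·6.2²·0.87] + 446.4 = 614.709 + 446.4 = 1061.11.
Reliability = 1061.11 / 1106.41 = 0.9591.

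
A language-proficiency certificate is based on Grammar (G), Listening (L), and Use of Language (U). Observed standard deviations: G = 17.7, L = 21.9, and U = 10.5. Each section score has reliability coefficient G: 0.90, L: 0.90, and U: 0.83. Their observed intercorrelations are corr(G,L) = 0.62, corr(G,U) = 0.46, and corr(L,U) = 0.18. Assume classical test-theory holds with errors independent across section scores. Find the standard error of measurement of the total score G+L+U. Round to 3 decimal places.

Var(total) = 903.15 + 734.425 = 1637.58.
True-score variance = 805.117 + 734.425 = 1539.54, so reliability = 0.9401.
Error variance = 1637.58 − 1539.54 = 98.0325; SEM = √98.0325 = 9.901.

9.901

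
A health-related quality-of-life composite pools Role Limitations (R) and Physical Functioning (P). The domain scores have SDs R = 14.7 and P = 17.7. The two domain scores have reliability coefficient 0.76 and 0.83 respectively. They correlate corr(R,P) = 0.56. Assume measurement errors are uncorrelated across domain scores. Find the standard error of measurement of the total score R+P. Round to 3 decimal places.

10.253

Var(total) = 529.38 + 291.413 = 820.793.
True-score variance = 424.259 + 291.413 = 715.672, so reliability = 0.8719.
Error variance = 820.793 − 715.672 = 105.121; SEM = √105.121 = 10.253.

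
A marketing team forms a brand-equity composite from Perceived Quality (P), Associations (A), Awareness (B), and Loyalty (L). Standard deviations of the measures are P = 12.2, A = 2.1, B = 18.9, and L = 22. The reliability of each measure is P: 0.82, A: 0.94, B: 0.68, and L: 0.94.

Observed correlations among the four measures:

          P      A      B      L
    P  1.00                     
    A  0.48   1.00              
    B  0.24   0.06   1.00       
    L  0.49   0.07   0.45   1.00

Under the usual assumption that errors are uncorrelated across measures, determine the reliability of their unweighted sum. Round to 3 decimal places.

Var(P+A+B+L) = 12.2² + 2.1² + 18.9² + 22² + 2·[12.2·2.1·0.48 + 12.2·18.9·0.24 + 12.2·22·0.49 + 2.1·18.9·0.06 + 2.1·22·0.07 + 18.9·22·0.45] = 994.46 + 783.756 = 1778.22.
Under uncorrelated errors the observed covariances equal the true-score covariances, so only the own-variance terms attenuate.
True-score variance = [12.2²·0.82 + 2.1²·0.94 + 18.9²·0.68 + 22²·0.94] + 783.756 = 824.057 + 783.756 = 1607.81.
Reliability = 1607.81 / 1778.22 = 0.904.

0.904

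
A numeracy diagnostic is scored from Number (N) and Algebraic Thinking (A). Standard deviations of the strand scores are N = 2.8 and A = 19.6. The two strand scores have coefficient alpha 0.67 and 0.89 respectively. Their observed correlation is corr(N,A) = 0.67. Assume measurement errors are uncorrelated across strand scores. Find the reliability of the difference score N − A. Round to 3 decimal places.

Var(N−A) = 2.8² + 19.6² − 2·2.8·19.6·0.67 = 392 − 73.5392 = 318.461.
With uncorrelated errors the cross-covariances are all true-score covariance, so they carry over unchanged; only the diagonal terms shrink to ρᵢσᵢ².
True-score variance = [2.8²·0.67 + 19.6²·0.89] − 73.5392 = 347.155 − 73.5392 = 273.616.
Reliability = 273.616 / 318.461 = 0.859.

0.859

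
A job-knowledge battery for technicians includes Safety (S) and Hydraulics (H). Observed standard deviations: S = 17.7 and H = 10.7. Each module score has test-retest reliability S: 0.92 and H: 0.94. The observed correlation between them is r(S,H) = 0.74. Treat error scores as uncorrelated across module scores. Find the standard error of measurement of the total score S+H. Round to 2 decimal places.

5.65

Var(total) = 427.78 + 280.297 = 708.077.
True-score variance = 395.847 + 280.297 = 676.145, so reliability = 0.9549.
Error variance = 708.077 − 676.145 = 31.9326; SEM = √31.9326 = 5.65.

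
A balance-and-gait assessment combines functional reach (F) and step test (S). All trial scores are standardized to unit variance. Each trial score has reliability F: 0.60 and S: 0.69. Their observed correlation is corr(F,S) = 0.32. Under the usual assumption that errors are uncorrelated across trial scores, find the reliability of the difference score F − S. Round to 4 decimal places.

0.4779

Var(F−S) = 1 + 1 − 2·0.32 = 2 − 0.64 = 1.36.
Because errors are independent across components, Cov(Tᵢ,Tⱼ) = Cov(Xᵢ,Xⱼ); the off-diagonal part of the true-score variance is the same as above.
True-score variance = [0.60 + 0.69] − 0.64 = 1.29 − 0.64 = 0.65.
Reliability = 0.65 / 1.36 = 0.4779.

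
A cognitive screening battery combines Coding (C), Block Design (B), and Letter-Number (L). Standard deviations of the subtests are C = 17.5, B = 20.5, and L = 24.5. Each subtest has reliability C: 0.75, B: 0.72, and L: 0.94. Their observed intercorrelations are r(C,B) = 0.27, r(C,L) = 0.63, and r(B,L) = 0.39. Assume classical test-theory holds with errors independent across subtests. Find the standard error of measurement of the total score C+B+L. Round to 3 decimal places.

15.174

Var(total) = 1326.75 + 1125.7 = 2452.45.
True-score variance = 1096.5 + 1125.7 = 2222.21, so reliability = 0.9061.
Error variance = 2452.45 − 2222.21 = 230.247; SEM = √230.247 = 15.174.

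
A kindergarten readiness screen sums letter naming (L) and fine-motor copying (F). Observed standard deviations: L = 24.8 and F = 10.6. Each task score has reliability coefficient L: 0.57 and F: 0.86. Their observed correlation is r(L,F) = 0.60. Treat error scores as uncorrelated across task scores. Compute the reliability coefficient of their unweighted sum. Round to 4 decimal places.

Var(L+F) = 24.8² + 10.6² + 2·[24.8·10.6·0.60] = 727.4 + 315.456 = 1042.86.
Because errors are independent across components, Cov(Tᵢ,Tⱼ) = Cov(Xᵢ,Xⱼ); the off-diagonal part of the true-score variance is the same as above.
True-score variance = [24.8²·0.57 + 10.6²·0.86] + 315.456 = 447.202 + 315.456 = 762.658.
Reliability = 762.658 / 1042.86 = 0.7313.

0.7313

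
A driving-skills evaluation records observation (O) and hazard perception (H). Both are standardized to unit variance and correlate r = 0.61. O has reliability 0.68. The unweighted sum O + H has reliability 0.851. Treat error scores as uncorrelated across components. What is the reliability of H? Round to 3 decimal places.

0.840

Var(O+H) = 2 + 2·0.61 = 3.220.
True-score variance = ρ_O + ρ_H + 2·0.61, so 0.851 = (0.68 + ρ_H + 1.22) / 3.220.
ρ_H = 0.851·3.220 − 0.68 − 1.22 = 0.840.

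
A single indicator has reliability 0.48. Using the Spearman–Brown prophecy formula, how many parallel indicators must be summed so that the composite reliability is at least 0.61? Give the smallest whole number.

k ≥ ρ*(1−ρ₁)/(ρ₁(1−ρ*)) = 0.61·0.52 / (0.48·0.39) = 1.694.
Smallest integer k = 2.

2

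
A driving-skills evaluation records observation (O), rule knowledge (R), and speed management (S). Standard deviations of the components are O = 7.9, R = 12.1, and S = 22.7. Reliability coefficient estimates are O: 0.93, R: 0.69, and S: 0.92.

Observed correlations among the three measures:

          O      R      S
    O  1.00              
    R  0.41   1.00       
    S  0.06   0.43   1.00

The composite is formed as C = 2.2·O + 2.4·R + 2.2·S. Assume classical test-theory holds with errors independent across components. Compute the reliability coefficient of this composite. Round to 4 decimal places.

Var(C) = 2.2²·7.9² + 2.4²·12.1² + 2.2²·22.7² + 2·[5.28·7.9·12.1·0.41 + 4.84·7.9·22.7·0.06 + 5.28·12.1·22.7·0.43] = 3639.39 + 1765.24 = 5404.63.
Because errors are independent across components, Cov(Tᵢ,Tⱼ) = Cov(Xᵢ,Xⱼ); the off-diagonal part of the true-score variance is the same as above.
True-score variance = [2.2²·7.9²·0.93 + 2.4²·12.1²·0.69 + 2.2²·22.7²·0.92] + 1765.24 = 3157.3 + 1765.24 = 4922.54.
Reliability = 4922.54 / 5404.63 = 0.9108.

0.9108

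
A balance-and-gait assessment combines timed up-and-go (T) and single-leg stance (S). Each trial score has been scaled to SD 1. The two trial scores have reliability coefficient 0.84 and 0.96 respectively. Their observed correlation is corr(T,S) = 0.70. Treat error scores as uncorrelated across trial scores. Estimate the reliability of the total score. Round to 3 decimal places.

0.941

Var(T+S) = 2 + 2·[0.70] = 2 + 1.4 = 3.4.
Because errors are independent across components, Cov(Tᵢ,Tⱼ) = Cov(Xᵢ,Xⱼ); the off-diagonal part of the true-score variance is the same as above.
True-score variance = [0.84 + 0.96] + 1.4 = 1.8 + 1.4 = 3.2.
Reliability = 3.2 / 3.4 = 0.941.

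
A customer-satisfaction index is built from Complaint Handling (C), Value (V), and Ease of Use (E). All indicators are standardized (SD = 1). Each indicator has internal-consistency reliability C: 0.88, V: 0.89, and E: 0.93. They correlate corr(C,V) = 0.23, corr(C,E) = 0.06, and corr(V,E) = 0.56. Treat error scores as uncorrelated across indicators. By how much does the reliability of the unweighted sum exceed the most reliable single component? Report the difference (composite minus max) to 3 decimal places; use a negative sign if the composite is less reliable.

Var(sum) = 3 + 1.7 = 4.7; true-score variance = 2.7 + 1.7 = 4.4; composite reliability = 0.9362.
Max component reliability = 0.9300.
Difference = 0.9362 − 0.9300 = 0.006.

0.006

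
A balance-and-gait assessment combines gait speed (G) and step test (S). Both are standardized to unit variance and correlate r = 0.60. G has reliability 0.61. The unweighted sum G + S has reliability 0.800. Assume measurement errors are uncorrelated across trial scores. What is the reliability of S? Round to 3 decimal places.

Var(G+S) = 2 + 2·0.60 = 3.200.
True-score variance = ρ_G + ρ_S + 2·0.60, so 0.800 = (0.61 + ρ_S + 1.20) / 3.200.
ρ_S = 0.800·3.200 − 0.61 − 1.20 = 0.750.

0.750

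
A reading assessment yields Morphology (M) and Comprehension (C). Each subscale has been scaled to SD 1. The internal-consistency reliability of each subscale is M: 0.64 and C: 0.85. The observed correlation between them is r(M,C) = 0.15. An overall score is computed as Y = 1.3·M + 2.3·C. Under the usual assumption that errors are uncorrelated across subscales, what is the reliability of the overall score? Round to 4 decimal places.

0.8220

Var(Y) = 1.3² + 2.3² + 2·[2.99·0.15] = 6.98 + 0.897 = 7.877.
Under uncorrelated errors the observed covariances equal the true-score covariances, so only the own-variance terms attenuate.
True-score variance = [1.3²·0.64 + 2.3²·0.85] + 0.897 = 5.5781 + 0.897 = 6.4751.
Reliability = 6.4751 / 7.877 = 0.8220.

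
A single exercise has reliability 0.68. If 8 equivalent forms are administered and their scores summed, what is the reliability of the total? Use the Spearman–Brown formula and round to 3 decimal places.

ρ_k = kρ / (1 + (k−1)ρ) = 8·0.68 / (1 + 7·0.68) = 5.440 / 5.760 = 0.944.

0.944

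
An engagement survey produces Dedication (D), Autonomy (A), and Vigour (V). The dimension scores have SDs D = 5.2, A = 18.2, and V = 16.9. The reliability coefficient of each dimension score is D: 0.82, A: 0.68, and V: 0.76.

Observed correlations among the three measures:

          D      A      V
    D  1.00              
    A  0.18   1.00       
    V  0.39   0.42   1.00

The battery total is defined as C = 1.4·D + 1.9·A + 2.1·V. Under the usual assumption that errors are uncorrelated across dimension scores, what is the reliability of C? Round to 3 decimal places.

Var(C) = 1.4²·5.2² + 1.9²·18.2² + 2.1²·16.9² + 2·[2.66·5.2·18.2·0.18 + 2.94·5.2·16.9·0.39 + 3.99·18.2·16.9·0.42] = 2508.31 + 1323.04 = 3831.35.
Because errors are independent across components, Cov(Tᵢ,Tⱼ) = Cov(Xᵢ,Xⱼ); the off-diagonal part of the true-score variance is the same as above.
True-score variance = [1.4²·5.2²·0.82 + 1.9²·18.2²·0.68 + 2.1²·16.9²·0.76] + 1323.04 = 1813.84 + 1323.04 = 3136.88.
Reliability = 3136.88 / 3831.35 = 0.819.

0.819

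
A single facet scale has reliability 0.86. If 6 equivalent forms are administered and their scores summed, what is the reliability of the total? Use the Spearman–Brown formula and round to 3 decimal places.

0.974

ρ_k = kρ / (1 + (k−1)ρ) = 6·0.86 / (1 + 5·0.86) = 5.160 / 5.300 = 0.974.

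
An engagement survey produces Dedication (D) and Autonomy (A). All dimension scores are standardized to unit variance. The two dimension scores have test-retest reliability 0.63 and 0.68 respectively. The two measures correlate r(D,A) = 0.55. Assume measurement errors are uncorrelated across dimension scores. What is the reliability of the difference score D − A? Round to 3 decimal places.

0.233

Var(D−A) = 1 + 1 − 2·0.55 = 2 − 1.1 = 0.9.
Under uncorrelated errors the observed covariances equal the true-score covariances, so only the own-variance terms attenuate.
True-score variance = [0.63 + 0.68] − 1.1 = 1.31 − 1.1 = 0.21.
Reliability = 0.21 / 0.9 = 0.233.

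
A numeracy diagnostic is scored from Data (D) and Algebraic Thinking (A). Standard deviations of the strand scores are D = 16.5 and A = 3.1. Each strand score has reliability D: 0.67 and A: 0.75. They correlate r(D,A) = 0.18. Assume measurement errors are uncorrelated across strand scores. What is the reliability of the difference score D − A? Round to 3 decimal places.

Var(D−A) = 16.5² + 3.1² − 2·16.5·3.1·0.18 = 281.86 − 18.414 = 263.446.
With uncorrelated errors the cross-covariances are all true-score covariance, so they carry over unchanged; only the diagonal terms shrink to ρᵢσᵢ².
True-score variance = [16.5²·0.67 + 3.1²·0.75] − 18.414 = 189.615 − 18.414 = 171.201.
Reliability = 171.201 / 263.446 = 0.650.

0.650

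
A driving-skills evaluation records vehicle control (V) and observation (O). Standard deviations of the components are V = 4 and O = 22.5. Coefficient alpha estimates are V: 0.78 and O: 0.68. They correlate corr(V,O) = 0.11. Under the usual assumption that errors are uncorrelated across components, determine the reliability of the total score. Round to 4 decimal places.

0.6946

Var(V+O) = 4² + 22.5² + 2·[4·22.5·0.11] = 522.25 + 19.8 = 542.05.
Under uncorrelated errors the observed covariances equal the true-score covariances, so only the own-variance terms attenuate.
True-score variance = [4²·0.78 + 22.5²·0.68] + 19.8 = 356.73 + 19.8 = 376.53.
Reliability = 376.53 / 542.05 = 0.6946.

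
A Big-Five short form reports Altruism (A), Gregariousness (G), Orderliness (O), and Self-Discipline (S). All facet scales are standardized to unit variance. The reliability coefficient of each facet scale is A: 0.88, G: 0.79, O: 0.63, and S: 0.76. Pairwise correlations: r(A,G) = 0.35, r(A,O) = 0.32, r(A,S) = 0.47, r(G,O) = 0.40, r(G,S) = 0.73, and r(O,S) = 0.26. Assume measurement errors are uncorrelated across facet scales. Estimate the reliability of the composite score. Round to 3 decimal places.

0.896

Var(A+G+O+S) = 4 + 2·[0.35 + 0.32 + 0.47 + 0.40 + 0.73 + 0.26] = 4 + 5.06 = 9.06.
Under uncorrelated errors the observed covariances equal the true-score covariances, so only the own-variance terms attenuate.
True-score variance = [0.88 + 0.79 + 0.63 + 0.76] + 5.06 = 3.06 + 5.06 = 8.12.
Reliability = 8.12 / 9.06 = 0.896.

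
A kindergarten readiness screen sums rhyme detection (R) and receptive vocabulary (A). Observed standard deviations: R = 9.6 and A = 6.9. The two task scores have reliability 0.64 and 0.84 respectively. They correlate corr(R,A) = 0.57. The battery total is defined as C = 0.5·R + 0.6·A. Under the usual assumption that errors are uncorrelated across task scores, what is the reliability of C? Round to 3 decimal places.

Var(C) = 0.5²·9.6² + 0.6²·6.9² + 2·[0.3·9.6·6.9·0.57] = 40.1796 + 22.6541 = 62.8337.
Under uncorrelated errors the observed covariances equal the true-score covariances, so only the own-variance terms attenuate.
True-score variance = [0.5²·9.6²·0.64 + 0.6²·6.9²·0.84] + 22.6541 = 29.1429 + 22.6541 = 51.7969.
Reliability = 51.7969 / 62.8337 = 0.824.

0.824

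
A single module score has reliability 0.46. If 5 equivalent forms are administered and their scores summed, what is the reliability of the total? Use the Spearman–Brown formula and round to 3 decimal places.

ρ_k = kρ / (1 + (k−1)ρ) = 5·0.46 / (1 + 4·0.46) = 2.300 / 2.840 = 0.810.

0.810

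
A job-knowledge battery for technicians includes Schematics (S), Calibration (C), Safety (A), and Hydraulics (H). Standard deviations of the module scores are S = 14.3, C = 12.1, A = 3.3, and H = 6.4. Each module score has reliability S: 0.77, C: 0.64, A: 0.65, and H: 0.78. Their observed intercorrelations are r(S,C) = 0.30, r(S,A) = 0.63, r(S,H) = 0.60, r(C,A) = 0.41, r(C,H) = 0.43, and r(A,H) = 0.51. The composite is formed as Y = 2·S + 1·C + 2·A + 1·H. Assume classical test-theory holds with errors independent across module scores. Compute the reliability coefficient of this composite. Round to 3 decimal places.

Var(Y) = 2²·14.3² + 12.1² + 2²·3.3² + 6.4² + 2·[2·14.3·12.1·0.30 + 4·14.3·3.3·0.63 + 2·14.3·6.4·0.60 + 2·12.1·3.3·0.41 + 12.1·6.4·0.43 + 2·3.3·6.4·0.51] = 1048.89 + 840.29 = 1889.18.
Because errors are independent across components, Cov(Tᵢ,Tⱼ) = Cov(Xᵢ,Xⱼ); the off-diagonal part of the true-score variance is the same as above.
True-score variance = [2²·14.3²·0.77 + 12.1²·0.64 + 2²·3.3²·0.65 + 6.4²·0.78] + 840.29 = 783.794 + 840.29 = 1624.08.
Reliability = 1624.08 / 1889.18 = 0.860.

0.860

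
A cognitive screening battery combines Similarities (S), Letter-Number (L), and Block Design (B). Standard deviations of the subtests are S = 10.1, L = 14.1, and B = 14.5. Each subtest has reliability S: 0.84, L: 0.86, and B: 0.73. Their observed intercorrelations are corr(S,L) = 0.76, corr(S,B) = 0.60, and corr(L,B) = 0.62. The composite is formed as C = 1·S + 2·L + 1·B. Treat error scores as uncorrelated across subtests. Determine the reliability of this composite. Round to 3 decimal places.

Var(C) = 10.1² + 2²·14.1² + 14.5² + 2·[2·10.1·14.1·0.76 + 10.1·14.5·0.60 + 2·14.1·14.5·0.62] = 1107.5 + 1115.7 = 2223.2.
Under uncorrelated errors the observed covariances equal the true-score covariances, so only the own-variance terms attenuate.
True-score variance = [10.1²·0.84 + 2²·14.1²·0.86 + 14.5²·0.73] + 1115.7 = 923.077 + 1115.7 = 2038.78.
Reliability = 2038.78 / 2223.2 = 0.917.

0.917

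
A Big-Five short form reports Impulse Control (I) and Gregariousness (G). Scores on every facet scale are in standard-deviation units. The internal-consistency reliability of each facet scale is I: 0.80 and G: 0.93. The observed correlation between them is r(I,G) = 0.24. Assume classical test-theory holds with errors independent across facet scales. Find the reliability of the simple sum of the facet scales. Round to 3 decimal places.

Var(I+G) = 2 + 2·[0.24] = 2 + 0.48 = 2.48.
Under uncorrelated errors the observed covariances equal the true-score covariances, so only the own-variance terms attenuate.
True-score variance = [0.80 + 0.93] + 0.48 = 1.73 + 0.48 = 2.21.
Reliability = 2.21 / 2.48 = 0.891.

0.891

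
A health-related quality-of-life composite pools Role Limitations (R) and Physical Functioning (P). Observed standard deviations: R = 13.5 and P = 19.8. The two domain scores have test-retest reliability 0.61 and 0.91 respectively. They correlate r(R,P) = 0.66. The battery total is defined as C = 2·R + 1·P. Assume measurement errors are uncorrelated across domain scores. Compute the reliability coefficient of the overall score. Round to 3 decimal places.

Var(C) = 2²·13.5² + 19.8² + 2·[2·13.5·19.8·0.66] = 1121.04 + 705.672 = 1826.71.
Under uncorrelated errors the observed covariances equal the true-score covariances, so only the own-variance terms attenuate.
True-score variance = [2²·13.5²·0.61 + 19.8²·0.91] + 705.672 = 801.446 + 705.672 = 1507.12.
Reliability = 1507.12 / 1826.71 = 0.825.

0.825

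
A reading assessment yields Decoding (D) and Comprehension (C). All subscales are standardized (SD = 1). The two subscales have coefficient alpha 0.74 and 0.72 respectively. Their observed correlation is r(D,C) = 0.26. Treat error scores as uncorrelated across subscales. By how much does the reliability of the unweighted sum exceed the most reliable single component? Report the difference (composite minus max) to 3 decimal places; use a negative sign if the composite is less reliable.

Var(sum) = 2 + 0.52 = 2.52; true-score variance = 1.46 + 0.52 = 1.98; composite reliability = 0.7857.
Max component reliability = 0.7400.
Difference = 0.7857 − 0.7400 = 0.046.

0.046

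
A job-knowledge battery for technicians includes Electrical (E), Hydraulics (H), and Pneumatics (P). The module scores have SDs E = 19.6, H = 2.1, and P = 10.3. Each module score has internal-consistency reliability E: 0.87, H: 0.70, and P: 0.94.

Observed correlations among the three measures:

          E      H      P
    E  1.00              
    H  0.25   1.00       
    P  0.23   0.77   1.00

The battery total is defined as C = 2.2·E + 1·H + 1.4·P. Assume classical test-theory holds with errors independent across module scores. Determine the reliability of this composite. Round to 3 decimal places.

0.896

Var(C) = 2.2²·19.6² + 2.1² + 1.4²·10.3² + 2·[2.2·19.6·2.1·0.25 + 3.08·19.6·10.3·0.23 + 1.4·2.1·10.3·0.77] = 2071.68 + 377.934 = 2449.61.
With uncorrelated errors the cross-covariances are all true-score covariance, so they carry over unchanged; only the diagonal terms shrink to ρᵢσᵢ².
True-score variance = [2.2²·19.6²·0.87 + 2.1²·0.70 + 1.4²·10.3²·0.94] + 377.934 = 1816.17 + 377.934 = 2194.1.
Reliability = 2194.1 / 2449.61 = 0.896.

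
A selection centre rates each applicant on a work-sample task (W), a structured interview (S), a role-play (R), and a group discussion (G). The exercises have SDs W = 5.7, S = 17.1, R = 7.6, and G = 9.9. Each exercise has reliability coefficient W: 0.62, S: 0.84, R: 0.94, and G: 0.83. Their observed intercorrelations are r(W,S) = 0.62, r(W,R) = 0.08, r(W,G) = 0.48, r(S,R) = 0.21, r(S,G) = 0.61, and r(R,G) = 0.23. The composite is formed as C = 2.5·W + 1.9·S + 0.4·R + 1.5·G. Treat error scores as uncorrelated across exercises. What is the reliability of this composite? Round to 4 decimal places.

0.9028

Var(C) = 2.5²·5.7² + 1.9²·17.1² + 0.4²·7.6² + 1.5²·9.9² + 2·[4.75·5.7·17.1·0.62 + 5.7·7.6·0.08 + 3.75·5.7·9.9·0.48 + 0.76·17.1·7.6·0.21 + 2.85·17.1·9.9·0.61 + 0.6·7.6·9.9·0.23] = 1488.43 + 1435.05 = 2923.48.
Because errors are independent across components, Cov(Tᵢ,Tⱼ) = Cov(Xᵢ,Xⱼ); the off-diagonal part of the true-score variance is the same as above.
True-score variance = [2.5²·5.7²·0.62 + 1.9²·17.1²·0.84 + 0.4²·7.6²·0.94 + 1.5²·9.9²·0.83] + 1435.05 = 1204.32 + 1435.05 = 2639.37.
Reliability = 2639.37 / 2923.48 = 0.9028.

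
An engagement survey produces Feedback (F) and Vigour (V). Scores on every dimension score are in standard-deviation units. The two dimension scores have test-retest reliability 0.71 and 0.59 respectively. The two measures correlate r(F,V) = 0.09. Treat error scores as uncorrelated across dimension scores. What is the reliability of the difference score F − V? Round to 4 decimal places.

Var(F−V) = 1 + 1 − 2·0.09 = 2 − 0.18 = 1.82.
With uncorrelated errors the cross-covariances are all true-score covariance, so they carry over unchanged; only the diagonal terms shrink to ρᵢσᵢ².
True-score variance = [0.71 + 0.59] − 0.18 = 1.3 − 0.18 = 1.12.
Reliability = 1.12 / 1.82 = 0.6154.

0.6154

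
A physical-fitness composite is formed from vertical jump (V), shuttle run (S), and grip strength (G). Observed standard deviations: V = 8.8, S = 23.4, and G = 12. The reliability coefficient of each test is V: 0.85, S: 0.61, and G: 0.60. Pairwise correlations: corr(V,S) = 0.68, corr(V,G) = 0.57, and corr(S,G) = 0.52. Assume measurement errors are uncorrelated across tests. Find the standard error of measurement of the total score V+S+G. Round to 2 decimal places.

Var(total) = 769 + 692.467 = 1461.47.
True-score variance = 486.236 + 692.467 = 1178.7, so reliability = 0.8065.
Error variance = 1461.47 − 1178.7 = 282.764; SEM = √282.764 = 16.82.

16.82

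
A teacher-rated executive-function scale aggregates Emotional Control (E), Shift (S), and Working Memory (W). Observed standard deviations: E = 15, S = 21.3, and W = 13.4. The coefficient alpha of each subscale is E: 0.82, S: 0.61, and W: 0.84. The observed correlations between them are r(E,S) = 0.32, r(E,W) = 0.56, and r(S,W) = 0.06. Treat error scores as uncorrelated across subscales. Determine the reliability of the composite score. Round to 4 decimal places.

Var(E+S+W) = 15² + 21.3² + 13.4² + 2·[15·21.3·0.32 + 15·13.4·0.56 + 21.3·13.4·0.06] = 858.25 + 463.85 = 1322.1.
With uncorrelated errors the cross-covariances are all true-score covariance, so they carry over unchanged; only the diagonal terms shrink to ρᵢσᵢ².
True-score variance = [15²·0.82 + 21.3²·0.61 + 13.4²·0.84] + 463.85 = 612.081 + 463.85 = 1075.93.
Reliability = 1075.93 / 1322.1 = 0.8138.

0.8138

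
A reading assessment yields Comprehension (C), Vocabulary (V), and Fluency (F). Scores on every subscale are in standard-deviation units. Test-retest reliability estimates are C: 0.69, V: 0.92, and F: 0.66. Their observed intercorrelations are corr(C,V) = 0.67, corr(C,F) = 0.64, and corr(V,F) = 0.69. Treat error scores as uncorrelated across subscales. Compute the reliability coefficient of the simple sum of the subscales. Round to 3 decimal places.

Var(C+V+F) = 3 + 2·[0.67 + 0.64 + 0.69] = 3 + 4 = 7.
Under uncorrelated errors the observed covariances equal the true-score covariances, so only the own-variance terms attenuate.
True-score variance = [0.69 + 0.92 + 0.66] + 4 = 2.27 + 4 = 6.27.
Reliability = 6.27 / 7 = 0.896.

0.896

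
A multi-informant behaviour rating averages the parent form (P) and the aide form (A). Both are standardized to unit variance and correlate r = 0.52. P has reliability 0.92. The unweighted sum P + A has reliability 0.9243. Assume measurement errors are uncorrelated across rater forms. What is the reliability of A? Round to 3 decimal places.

Var(P+A) = 2 + 2·0.52 = 3.040.
True-score variance = ρ_P + ρ_A + 2·0.52, so 0.9243 = (0.92 + ρ_A + 1.04) / 3.040.
ρ_A = 0.9243·3.040 − 0.92 − 1.04 = 0.850.

0.850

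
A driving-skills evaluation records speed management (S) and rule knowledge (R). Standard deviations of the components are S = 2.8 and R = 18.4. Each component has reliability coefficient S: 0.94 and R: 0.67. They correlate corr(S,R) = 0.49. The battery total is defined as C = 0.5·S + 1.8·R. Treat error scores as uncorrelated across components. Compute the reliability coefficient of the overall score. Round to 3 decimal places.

0.684

Var(C) = 0.5²·2.8² + 1.8²·18.4² + 2·[0.9·2.8·18.4·0.49] = 1098.89 + 45.4406 = 1144.34.
Because errors are independent across components, Cov(Tᵢ,Tⱼ) = Cov(Xᵢ,Xⱼ); the off-diagonal part of the true-score variance is the same as above.
True-score variance = [0.5²·2.8²·0.94 + 1.8²·18.4²·0.67] + 45.4406 = 736.788 + 45.4406 = 782.229.
Reliability = 782.229 / 1144.34 = 0.684.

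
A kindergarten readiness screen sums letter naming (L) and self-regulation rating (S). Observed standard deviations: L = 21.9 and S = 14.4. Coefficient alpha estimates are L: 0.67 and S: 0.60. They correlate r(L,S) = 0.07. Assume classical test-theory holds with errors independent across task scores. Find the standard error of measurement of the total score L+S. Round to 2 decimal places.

15.53

Var(total) = 686.97 + 44.1504 = 731.12.
True-score variance = 445.755 + 44.1504 = 489.905, so reliability = 0.6701.
Error variance = 731.12 − 489.905 = 241.215; SEM = √241.215 = 15.53.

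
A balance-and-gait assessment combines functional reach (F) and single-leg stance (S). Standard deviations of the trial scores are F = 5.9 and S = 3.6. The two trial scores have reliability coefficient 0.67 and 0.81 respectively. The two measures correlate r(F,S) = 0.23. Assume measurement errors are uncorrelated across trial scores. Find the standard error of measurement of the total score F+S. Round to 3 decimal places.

Var(total) = 47.77 + 9.7704 = 57.5404.
True-score variance = 33.8203 + 9.7704 = 43.5907, so reliability = 0.7576.
Error variance = 57.5404 − 43.5907 = 13.9497; SEM = √13.9497 = 3.735.

3.735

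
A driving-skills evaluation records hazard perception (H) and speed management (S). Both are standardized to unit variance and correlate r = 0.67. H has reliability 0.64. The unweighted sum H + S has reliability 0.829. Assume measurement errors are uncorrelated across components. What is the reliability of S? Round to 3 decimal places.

0.789

Var(H+S) = 2 + 2·0.67 = 3.340.
True-score variance = ρ_H + ρ_S + 2·0.67, so 0.829 = (0.64 + ρ_S + 1.34) / 3.340.
ρ_S = 0.829·3.340 − 0.64 − 1.34 = 0.789.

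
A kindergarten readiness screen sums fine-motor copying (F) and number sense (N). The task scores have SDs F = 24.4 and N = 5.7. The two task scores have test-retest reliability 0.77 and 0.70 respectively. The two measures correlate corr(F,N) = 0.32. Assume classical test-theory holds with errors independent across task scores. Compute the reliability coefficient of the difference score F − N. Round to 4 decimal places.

0.7278

Var(F−N) = 24.4² + 5.7² − 2·24.4·5.7·0.32 = 627.85 − 89.0112 = 538.839.
Under uncorrelated errors the observed covariances equal the true-score covariances, so only the own-variance terms attenuate.
True-score variance = [24.4²·0.77 + 5.7²·0.70] − 89.0112 = 481.17 − 89.0112 = 392.159.
Reliability = 392.159 / 538.839 = 0.7278.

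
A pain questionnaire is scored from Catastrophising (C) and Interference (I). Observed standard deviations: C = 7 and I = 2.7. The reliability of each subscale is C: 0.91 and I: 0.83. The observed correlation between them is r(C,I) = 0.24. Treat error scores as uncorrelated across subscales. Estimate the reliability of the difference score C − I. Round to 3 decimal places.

0.880

Var(C−I) = 7² + 2.7² − 2·7·2.7·0.24 = 56.29 − 9.072 = 47.218.
Because errors are independent across components, Cov(Tᵢ,Tⱼ) = Cov(Xᵢ,Xⱼ); the off-diagonal part of the true-score variance is the same as above.
True-score variance = [7²·0.91 + 2.7²·0.83] − 9.072 = 50.6407 − 9.072 = 41.5687.
Reliability = 41.5687 / 47.218 = 0.880.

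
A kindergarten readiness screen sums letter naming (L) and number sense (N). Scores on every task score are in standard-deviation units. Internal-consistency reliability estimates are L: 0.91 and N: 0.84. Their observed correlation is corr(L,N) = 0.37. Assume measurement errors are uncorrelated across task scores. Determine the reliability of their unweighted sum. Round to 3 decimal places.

0.909

Var(L+N) = 2 + 2·[0.37] = 2 + 0.74 = 2.74.
Because errors are independent across components, Cov(Tᵢ,Tⱼ) = Cov(Xᵢ,Xⱼ); the off-diagonal part of the true-score variance is the same as above.
True-score variance = [0.91 + 0.84] + 0.74 = 1.75 + 0.74 = 2.49.
Reliability = 2.49 / 2.74 = 0.909.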